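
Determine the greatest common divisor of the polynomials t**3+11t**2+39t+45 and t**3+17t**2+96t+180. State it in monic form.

t+5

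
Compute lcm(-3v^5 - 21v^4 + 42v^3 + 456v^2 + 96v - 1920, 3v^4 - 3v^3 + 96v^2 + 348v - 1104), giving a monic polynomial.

v^7 + 4v^6 + 11v^5 + 212v^4 - 220v^3 - 6256v^2 - 3392v + 29440

Apply the Euclidean algorithm:
  -3v^5 - 21v^4 + 42v^3 + 456v^2 + 96v - 1920 = (-v - 8)(3v^4 - 3v^3 + 96v^2 + 348v - 1104) + (114v^3 + 1572v^2 + 1776v - 10752)
  3v^4 - 3v^3 + 96v^2 + 348v - 1104 = ((1/38)v - 281/722)(114v^3 + 1572v^2 + 1776v - 10752) + ((238650/361)v^2 + (477300/361)v - 1909200/361)
  114v^3 + 1572v^2 + 1776v - 10752 = ((6859/39775)v + 80864/39775)((238650/361)v^2 + (477300/361)v - 1909200/361) + (0)
Last nonzero remainder: (238650/361)v^2 + (477300/361)v - 1909200/361. Dividing through by 238650/361 gives the monic gcd v^2 + 2v - 8.
Then lcm(f, g) = f·g / gcd(f, g); expanding and making the result monic gives the answer.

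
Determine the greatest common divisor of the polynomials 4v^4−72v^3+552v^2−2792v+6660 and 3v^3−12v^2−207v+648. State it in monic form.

v−9

Apply the Euclidean algorithm:
  4v^4−72v^3+552v^2−2792v+6660 = ((4/3)v−56/3)(3v^3−12v^2−207v+648) + (604v^2−7520v+18756)
  3v^3−12v^2−207v+648 = ((3/604)v+957/22801)(604v^2−7520v+18756) + ((352716/22801)v−3174444/22801)
  604v^2−7520v+18756 = ((3442951/88179)v−11879321/88179)((352716/22801)v−3174444/22801) + (0)
Last nonzero remainder: (352716/22801)v−3174444/22801. Dividing through by 352716/22801 gives the monic gcd v−9.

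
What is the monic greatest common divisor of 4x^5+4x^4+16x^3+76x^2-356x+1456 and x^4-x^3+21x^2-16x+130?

x^2+x+13

Apply the Euclidean algorithm:
  4x^5+4x^4+16x^3+76x^2-356x+1456 = (4x+8)(x^4-x^3+21x^2-16x+130) + (-60x^3-28x^2-748x+416)
  x^4-x^3+21x^2-16x+130 = (-(1/60)x+11/450)(-60x^3-28x^2-748x+416) + ((2074/225)x^2+(2074/225)x+26962/225)
  -60x^3-28x^2-748x+416 = (-(6750/1037)x+3600/1037)((2074/225)x^2+(2074/225)x+26962/225) + (0)
Last nonzero remainder: (2074/225)x^2+(2074/225)x+26962/225. Dividing through by 2074/225 gives the monic gcd x^2+x+13.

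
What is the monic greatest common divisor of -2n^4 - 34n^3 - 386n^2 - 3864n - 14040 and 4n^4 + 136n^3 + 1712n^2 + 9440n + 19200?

n^2 + 16n + 60

Apply the Euclidean algorithm:
  -2n^4 - 34n^3 - 386n^2 - 3864n - 14040 = (-1/2)(4n^4 + 136n^3 + 1712n^2 + 9440n + 19200) + (34n^3 + 470n^2 + 856n - 4440)
  4n^4 + 136n^3 + 1712n^2 + 9440n + 19200 = ((2/17)n + 686/289)(34n^3 + 470n^2 + 856n - 4440) + ((143244/289)n^2 + (2291904/289)n + 8594640/289)
  34n^3 + 470n^2 + 856n - 4440 = ((4913/71622)n - 10693/71622)((143244/289)n^2 + (2291904/289)n + 8594640/289) + (0)
Last nonzero remainder: (143244/289)n^2 + (2291904/289)n + 8594640/289. Dividing through by 143244/289 gives the monic gcd n^2 + 16n + 60.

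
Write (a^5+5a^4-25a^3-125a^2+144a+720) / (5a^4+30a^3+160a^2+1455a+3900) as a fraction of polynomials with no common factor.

Apply the Euclidean algorithm:
  a^5+5a^4-25a^3-125a^2+144a+720 = ((1/5)a-1/5)(5a^4+30a^3+160a^2+1455a+3900) + (-51a^3-384a^2-345a+1500)
  5a^4+30a^3+160a^2+1455a+3900 = (-(5/51)a+130/867)(-51a^3-384a^2-345a+1500) + ((53105/289)a^2+(477945/289)a+1062100/289)
  -51a^3-384a^2-345a+1500 = (-(14739/53105)a+4335/10621)((53105/289)a^2+(477945/289)a+1062100/289) + (0)
Last nonzero remainder: (53105/289)a^2+(477945/289)a+1062100/289. Dividing through by 53105/289 gives the monic gcd a^2+9a+20.
Cancel a^2+9a+20 from numerator and denominator to get the reduced form.

(a^3-4a^2-9a+36)/(5a^2-15a+195)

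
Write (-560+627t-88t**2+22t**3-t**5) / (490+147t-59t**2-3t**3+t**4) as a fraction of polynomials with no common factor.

(16-17t+2t**2-t**3)/(-14-5t+t**2)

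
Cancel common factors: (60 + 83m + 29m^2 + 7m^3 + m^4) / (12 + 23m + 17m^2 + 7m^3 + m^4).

(15 + 2m + m^2)/(3 + 2m + m^2)

Euclidean algorithm in ℚ[m]:
  m^4 + 7m^3 + 29m^2 + 83m + 60 = (m^4 + 7m^3 + 17m^2 + 23m + 12) + (12m^2 + 60m + 48)
  m^4 + 7m^3 + 17m^2 + 23m + 12 = ((1/12)m^2 + (1/6)m + 1/4)(12m^2 + 60m + 48) + (0)
Last nonzero remainder: 12m^2 + 60m + 48. Dividing through by 12 gives the monic gcd m^2 + 5m + 4.
Cancel m^2 + 5m + 4 from numerator and denominator to get the reduced form.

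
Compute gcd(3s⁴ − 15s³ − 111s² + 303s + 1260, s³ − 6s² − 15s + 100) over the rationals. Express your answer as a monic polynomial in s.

s² − s − 20

By polynomial division,
  3s⁴ − 15s³ − 111s² + 303s + 1260 = (3s + 3)(s³ − 6s² − 15s + 100) + (−48s² + 48s + 960)
  s³ − 6s² − 15s + 100 = (−(1/48)s + 5/48)(−48s² + 48s + 960) + (0)
Last nonzero remainder: −48s² + 48s + 960. Dividing through by −48 gives the monic gcd s² − s − 20.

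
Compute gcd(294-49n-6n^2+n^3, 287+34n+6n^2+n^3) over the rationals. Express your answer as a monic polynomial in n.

7+n

Repeated division with remainder:
  n^3-6n^2-49n+294 = (n^3+6n^2+34n+287) + (-12n^2-83n+7)
  n^3+6n^2+34n+287 = (-(1/12)n+11/144)(-12n^2-83n+7) + ((5893/144)n+41251/144)
  -12n^2-83n+7 = (-(1728/5893)n+144/5893)((5893/144)n+41251/144) + (0)
Last nonzero remainder: (5893/144)n+41251/144. Dividing through by 5893/144 gives the monic gcd n+7.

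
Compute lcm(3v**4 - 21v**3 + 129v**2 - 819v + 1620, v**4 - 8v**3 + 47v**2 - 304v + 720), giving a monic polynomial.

v**5 - 11v**4 + 71v**3 - 445v**2 + 1632v - 2160

By polynomial division,
  3v**4 - 21v**3 + 129v**2 - 819v + 1620 = (3)(v**4 - 8v**3 + 47v**2 - 304v + 720) + (3v**3 - 12v**2 + 93v - 540)
  v**4 - 8v**3 + 47v**2 - 304v + 720 = ((1/3)v - 4/3)(3v**3 - 12v**2 + 93v - 540) + (0)
Last nonzero remainder: 3v**3 - 12v**2 + 93v - 540. Dividing through by 3 gives the monic gcd v**3 - 4v**2 + 31v - 180.
Then lcm(f, g) = f·g / gcd(f, g); expanding and making the result monic gives the answer.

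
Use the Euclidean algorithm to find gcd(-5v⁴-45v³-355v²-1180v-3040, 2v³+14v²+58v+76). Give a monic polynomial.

By polynomial division,
  -5v⁴-45v³-355v²-1180v-3040 = (-(5/2)v-5)(2v³+14v²+58v+76) + (-140v²-700v-2660)
  2v³+14v²+58v+76 = (-(1/70)v-1/35)(-140v²-700v-2660) + (0)
Last nonzero remainder: -140v²-700v-2660. Dividing through by -140 gives the monic gcd v²+5v+19.

v²+5v+19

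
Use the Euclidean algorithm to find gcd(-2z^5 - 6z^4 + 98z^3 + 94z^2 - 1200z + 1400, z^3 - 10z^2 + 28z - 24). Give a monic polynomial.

z^2 - 4z + 4

Repeated division with remainder:
  -2z^5 - 6z^4 + 98z^3 + 94z^2 - 1200z + 1400 = (-2z^2 - 26z - 106)(z^3 - 10z^2 + 28z - 24) + (-286z^2 + 1144z - 1144)
  z^3 - 10z^2 + 28z - 24 = (-(1/286)z + 3/143)(-286z^2 + 1144z - 1144) + (0)
Last nonzero remainder: -286z^2 + 1144z - 1144. Dividing through by -286 gives the monic gcd z^2 - 4z + 4.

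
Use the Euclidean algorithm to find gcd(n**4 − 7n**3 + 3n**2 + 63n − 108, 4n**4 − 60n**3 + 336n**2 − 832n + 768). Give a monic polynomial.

n**2 − 7n + 12

Apply the Euclidean algorithm:
  n**4 − 7n**3 + 3n**2 + 63n − 108 = (1/4)(4n**4 − 60n**3 + 336n**2 − 832n + 768) + (8n**3 − 81n**2 + 271n − 300)
  4n**4 − 60n**3 + 336n**2 − 832n + 768 = ((1/2)n − 39/16)(8n**3 − 81n**2 + 271n − 300) + ((49/16)n**2 − (343/16)n + 147/4)
  8n**3 − 81n**2 + 271n − 300 = ((128/49)n − 400/49)((49/16)n**2 − (343/16)n + 147/4) + (0)
Last nonzero remainder: (49/16)n**2 − (343/16)n + 147/4. Dividing through by 49/16 gives the monic gcd n**2 − 7n + 12.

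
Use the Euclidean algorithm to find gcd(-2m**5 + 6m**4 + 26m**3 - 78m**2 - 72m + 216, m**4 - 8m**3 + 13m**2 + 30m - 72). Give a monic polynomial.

By polynomial division,
  -2m**5 + 6m**4 + 26m**3 - 78m**2 - 72m + 216 = (-2m - 10)(m**4 - 8m**3 + 13m**2 + 30m - 72) + (-28m**3 + 112m**2 + 84m - 504)
  m**4 - 8m**3 + 13m**2 + 30m - 72 = (-(1/28)m + 1/7)(-28m**3 + 112m**2 + 84m - 504) + (0)
Last nonzero remainder: -28m**3 + 112m**2 + 84m - 504. Dividing through by -28 gives the monic gcd m**3 - 4m**2 - 3m + 18.

m**3 - 4m**2 - 3m + 18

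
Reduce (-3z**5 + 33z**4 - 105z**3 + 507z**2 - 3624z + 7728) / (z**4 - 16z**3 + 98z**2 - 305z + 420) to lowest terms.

(-3z**3 - 21z + 276)/(z**2 - 5z + 15)

By polynomial division,
  -3z**5 + 33z**4 - 105z**3 + 507z**2 - 3624z + 7728 = (-3z - 15)(z**4 - 16z**3 + 98z**2 - 305z + 420) + (-51z**3 + 1062z**2 - 6939z + 14028)
  z**4 - 16z**3 + 98z**2 - 305z + 420 = (-(1/51)z - 82/867)(-51z**3 + 1062z**2 - 6939z + 14028) + ((18029/289)z**2 - (198319/289)z + 504812/289)
  -51z**3 + 1062z**2 - 6939z + 14028 = (-(14739/18029)z + 144789/18029)((18029/289)z**2 - (198319/289)z + 504812/289) + (0)
Last nonzero remainder: (18029/289)z**2 - (198319/289)z + 504812/289. Dividing through by 18029/289 gives the monic gcd z**2 - 11z + 28.
Cancel z**2 - 11z + 28 from numerator and denominator to get the reduced form.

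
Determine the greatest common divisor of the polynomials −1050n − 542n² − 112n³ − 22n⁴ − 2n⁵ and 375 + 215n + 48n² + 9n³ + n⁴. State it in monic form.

75 + 28n + 4n² + n³

Repeated division with remainder:
  −2n⁵ − 22n⁴ − 112n³ − 542n² − 1050n = (−2n − 4)(n⁴ + 9n³ + 48n² + 215n + 375) + (20n³ + 80n² + 560n + 1500)
  n⁴ + 9n³ + 48n² + 215n + 375 = ((1/20)n + 1/4)(20n³ + 80n² + 560n + 1500) + (0)
Last nonzero remainder: 20n³ + 80n² + 560n + 1500. Dividing through by 20 gives the monic gcd n³ + 4n² + 28n + 75.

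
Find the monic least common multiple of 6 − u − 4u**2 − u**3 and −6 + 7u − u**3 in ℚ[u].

Repeated division with remainder:
  −u**3 − 4u**2 − u + 6 = (−u**3 + 7u − 6) + (−4u**2 − 8u + 12)
  −u**3 + 7u − 6 = ((1/4)u − 1/2)(−4u**2 − 8u + 12) + (0)
Last nonzero remainder: −4u**2 − 8u + 12. Dividing through by −4 gives the monic gcd u**2 + 2u − 3.
Then lcm(f, g) = f·g / gcd(f, g); expanding and making the result monic gives the answer.

12 − 8u − 7u**2 + 2u**3 + u**4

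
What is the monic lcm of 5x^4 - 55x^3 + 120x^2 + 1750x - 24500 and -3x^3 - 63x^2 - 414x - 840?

x^6 + 3x^5 - 90x^4 + 246x^3 + 960x^2 - 54600x - 196000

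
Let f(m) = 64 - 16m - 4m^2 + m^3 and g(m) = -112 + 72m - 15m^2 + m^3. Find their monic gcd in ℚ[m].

16 - 8m + m^2

By polynomial division,
  m^3 - 4m^2 - 16m + 64 = (m^3 - 15m^2 + 72m - 112) + (11m^2 - 88m + 176)
  m^3 - 15m^2 + 72m - 112 = ((1/11)m - 7/11)(11m^2 - 88m + 176) + (0)
Last nonzero remainder: 11m^2 - 88m + 176. Dividing through by 11 gives the monic gcd m^2 - 8m + 16.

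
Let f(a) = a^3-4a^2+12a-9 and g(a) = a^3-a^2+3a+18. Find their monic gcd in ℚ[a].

Repeated division with remainder:
  a^3-4a^2+12a-9 = (a^3-a^2+3a+18) + (-3a^2+9a-27)
  a^3-a^2+3a+18 = (-(1/3)a-2/3)(-3a^2+9a-27) + (0)
Last nonzero remainder: -3a^2+9a-27. Dividing through by -3 gives the monic gcd a^2-3a+9.

a^2-3a+9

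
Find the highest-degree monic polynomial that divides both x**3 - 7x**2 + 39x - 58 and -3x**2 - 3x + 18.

By polynomial division,
  x**3 - 7x**2 + 39x - 58 = (-(1/3)x + 8/3)(-3x**2 - 3x + 18) + (53x - 106)
  -3x**2 - 3x + 18 = (-(3/53)x - 9/53)(53x - 106) + (0)
Last nonzero remainder: 53x - 106. Dividing through by 53 gives the monic gcd x - 2.

x - 2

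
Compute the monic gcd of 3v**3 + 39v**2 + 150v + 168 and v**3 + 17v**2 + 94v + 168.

v**2 + 11v + 28

Euclidean algorithm in ℚ[v]:
  3v**3 + 39v**2 + 150v + 168 = (3)(v**3 + 17v**2 + 94v + 168) + (-12v**2 - 132v - 336)
  v**3 + 17v**2 + 94v + 168 = (-(1/12)v - 1/2)(-12v**2 - 132v - 336) + (0)
Last nonzero remainder: -12v**2 - 132v - 336. Dividing through by -12 gives the monic gcd v**2 + 11v + 28.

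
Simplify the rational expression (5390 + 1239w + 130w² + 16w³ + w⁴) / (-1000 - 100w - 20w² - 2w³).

(-539 - 70w - 6w² - w³)/(100 + 2w²)

Euclidean algorithm in ℚ[w]:
  w⁴ + 16w³ + 130w² + 1239w + 5390 = (-(1/2)w - 3)(-2w³ - 20w² - 100w - 1000) + (20w² + 439w + 2390)
  -2w³ - 20w² - 100w - 1000 = (-(1/10)w + 239/200)(20w² + 439w + 2390) + (-(77121/200)w - 77121/20)
  20w² + 439w + 2390 = (-(4000/77121)w - 47800/77121)(-(77121/200)w - 77121/20) + (0)
Last nonzero remainder: -(77121/200)w - 77121/20. Dividing through by -77121/200 gives the monic gcd w + 10.
Cancel w + 10 from numerator and denominator to get the reduced form.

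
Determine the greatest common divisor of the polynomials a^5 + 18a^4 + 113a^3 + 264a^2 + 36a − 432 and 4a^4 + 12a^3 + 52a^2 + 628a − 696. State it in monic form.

a^2 + 5a − 6

Repeated division with remainder:
  a^5 + 18a^4 + 113a^3 + 264a^2 + 36a − 432 = ((1/4)a + 15/4)(4a^4 + 12a^3 + 52a^2 + 628a − 696) + (55a^3 − 88a^2 − 2145a + 2178)
  4a^4 + 12a^3 + 52a^2 + 628a − 696 = ((4/55)a + 92/275)(55a^3 − 88a^2 − 2145a + 2178) + ((5936/25)a^2 + (5936/5)a − 35616/25)
  55a^3 − 88a^2 − 2145a + 2178 = ((1375/5936)a − 9075/5936)((5936/25)a^2 + (5936/5)a − 35616/25) + (0)
Last nonzero remainder: (5936/25)a^2 + (5936/5)a − 35616/25. Dividing through by 5936/25 gives the monic gcd a^2 + 5a − 6.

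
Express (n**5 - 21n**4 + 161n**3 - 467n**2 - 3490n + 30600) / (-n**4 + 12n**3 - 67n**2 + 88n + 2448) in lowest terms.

Euclidean algorithm in ℚ[n]:
  n**5 - 21n**4 + 161n**3 - 467n**2 - 3490n + 30600 = (-n + 9)(-n**4 + 12n**3 - 67n**2 + 88n + 2448) + (-14n**3 + 224n**2 - 1834n + 8568)
  -n**4 + 12n**3 - 67n**2 + 88n + 2448 = ((1/14)n + 2/7)(-14n**3 + 224n**2 - 1834n + 8568) + (0)
Last nonzero remainder: -14n**3 + 224n**2 - 1834n + 8568. Dividing through by -14 gives the monic gcd n**3 - 16n**2 + 131n - 612.
Cancel n**3 - 16n**2 + 131n - 612 from numerator and denominator to get the reduced form.

(-n**2 + 5n + 50)/(n + 4)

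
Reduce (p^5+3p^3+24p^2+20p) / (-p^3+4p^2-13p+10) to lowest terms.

Repeated division with remainder:
  p^5+3p^3+24p^2+20p = (-p^2-4p-6)(-p^3+4p^2-13p+10) + (6p^2-18p+60)
  -p^3+4p^2-13p+10 = (-(1/6)p+1/6)(6p^2-18p+60) + (0)
Last nonzero remainder: 6p^2-18p+60. Dividing through by 6 gives the monic gcd p^2-3p+10.
Cancel p^2-3p+10 from numerator and denominator to get the reduced form.

(-p^3-3p^2-2p)/(p-1)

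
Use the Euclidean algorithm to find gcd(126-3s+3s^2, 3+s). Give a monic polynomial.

By polynomial division,
  3s^2-3s+126 = (3s-12)(s+3) + (162)
  s+3 = ((1/162)s+1/54)(162) + (0)
The last nonzero remainder is the constant 162, so the polynomials are coprime and gcd = 1.

1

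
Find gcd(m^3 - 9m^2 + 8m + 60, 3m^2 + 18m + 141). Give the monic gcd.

1

Apply the Euclidean algorithm:
  m^3 - 9m^2 + 8m + 60 = ((1/3)m - 5)(3m^2 + 18m + 141) + (51m + 765)
  3m^2 + 18m + 141 = ((1/17)m - 9/17)(51m + 765) + (546)
  51m + 765 = ((17/182)m + 255/182)(546) + (0)
The last nonzero remainder is the constant 546, so the polynomials are coprime and gcd = 1.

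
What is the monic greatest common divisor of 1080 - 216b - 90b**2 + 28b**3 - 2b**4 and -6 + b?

Apply the Euclidean algorithm:
  -2b**4 + 28b**3 - 90b**2 - 216b + 1080 = (-2b**3 + 16b**2 + 6b - 180)(b - 6) + (0)
The last nonzero remainder b - 6 is already monic.

-6 + b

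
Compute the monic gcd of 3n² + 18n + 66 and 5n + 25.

1

By polynomial division,
  3n² + 18n + 66 = ((3/5)n + 3/5)(5n + 25) + (51)
  5n + 25 = ((5/51)n + 25/51)(51) + (0)
The last nonzero remainder is the constant 51, so the polynomials are coprime and gcd = 1.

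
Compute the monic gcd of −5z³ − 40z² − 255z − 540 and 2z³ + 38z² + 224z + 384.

z + 3

Apply the Euclidean algorithm:
  −5z³ − 40z² − 255z − 540 = (−5/2)(2z³ + 38z² + 224z + 384) + (55z² + 305z + 420)
  2z³ + 38z² + 224z + 384 = ((2/55)z + 296/605)(55z² + 305z + 420) + ((7200/121)z + 21600/121)
  55z² + 305z + 420 = ((1331/1440)z + 847/360)((7200/121)z + 21600/121) + (0)
Last nonzero remainder: (7200/121)z + 21600/121. Dividing through by 7200/121 gives the monic gcd z + 3.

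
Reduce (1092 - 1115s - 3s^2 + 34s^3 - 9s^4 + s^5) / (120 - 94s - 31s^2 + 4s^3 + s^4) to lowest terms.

(-273 + 74s - 12s^2 + s^3)/(-30 + s + s^2)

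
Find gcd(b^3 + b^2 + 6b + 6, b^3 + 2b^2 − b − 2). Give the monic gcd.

b + 1

Apply the Euclidean algorithm:
  b^3 + b^2 + 6b + 6 = (b^3 + 2b^2 − b − 2) + (−b^2 + 7b + 8)
  b^3 + 2b^2 − b − 2 = (−b − 9)(−b^2 + 7b + 8) + (70b + 70)
  −b^2 + 7b + 8 = (−(1/70)b + 4/35)(70b + 70) + (0)
Last nonzero remainder: 70b + 70. Dividing through by 70 gives the monic gcd b + 1.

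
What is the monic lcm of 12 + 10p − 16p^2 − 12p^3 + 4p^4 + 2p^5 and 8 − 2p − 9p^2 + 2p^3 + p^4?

Repeated division with remainder:
  2p^5 + 4p^4 − 12p^3 − 16p^2 + 10p + 12 = (2p)(p^4 + 2p^3 − 9p^2 − 2p + 8) + (6p^3 − 12p^2 − 6p + 12)
  p^4 + 2p^3 − 9p^2 − 2p + 8 = ((1/6)p + 2/3)(6p^3 − 12p^2 − 6p + 12) + (0)
Last nonzero remainder: 6p^3 − 12p^2 − 6p + 12. Dividing through by 6 gives the monic gcd p^3 − 2p^2 − p + 2.
Then lcm(f, g) = f·g / gcd(f, g); expanding and making the result monic gives the answer.

24 + 26p − 27p^2 − 32p^3 + 2p^4 + 6p^5 + p^6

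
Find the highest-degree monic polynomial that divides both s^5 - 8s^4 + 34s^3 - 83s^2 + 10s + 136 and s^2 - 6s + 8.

s^2 - 6s + 8

Apply the Euclidean algorithm:
  s^5 - 8s^4 + 34s^3 - 83s^2 + 10s + 136 = (s^3 - 2s^2 + 14s + 17)(s^2 - 6s + 8) + (0)
The last nonzero remainder s^2 - 6s + 8 is already monic.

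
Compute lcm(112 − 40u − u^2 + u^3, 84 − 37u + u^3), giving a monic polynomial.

Repeated division with remainder:
  u^3 − u^2 − 40u + 112 = (u^3 − 37u + 84) + (−u^2 − 3u + 28)
  u^3 − 37u + 84 = (−u + 3)(−u^2 − 3u + 28) + (0)
Last nonzero remainder: −u^2 − 3u + 28. Dividing through by −1 gives the monic gcd u^2 + 3u − 28.
Then lcm(f, g) = f·g / gcd(f, g); expanding and making the result monic gives the answer.

−336 + 232u − 37u^2 − 4u^3 + u^4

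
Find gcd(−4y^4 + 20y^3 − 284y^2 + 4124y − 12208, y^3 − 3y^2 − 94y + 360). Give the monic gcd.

y − 4

Euclidean algorithm in ℚ[y]:
  −4y^4 + 20y^3 − 284y^2 + 4124y − 12208 = (−4y + 8)(y^3 − 3y^2 − 94y + 360) + (−636y^2 + 6316y − 15088)
  y^3 − 3y^2 − 94y + 360 = (−(1/636)y − 551/50562)(−636y^2 + 6316y − 15088) + (−(1236104/25281)y + 4944416/25281)
  −636y^2 + 6316y − 15088 = ((4019679/309026)y − 23839983/309026)(−(1236104/25281)y + 4944416/25281) + (0)
Last nonzero remainder: −(1236104/25281)y + 4944416/25281. Dividing through by −1236104/25281 gives the monic gcd y − 4.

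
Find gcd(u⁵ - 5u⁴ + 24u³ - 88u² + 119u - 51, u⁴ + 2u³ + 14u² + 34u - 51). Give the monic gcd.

By polynomial division,
  u⁵ - 5u⁴ + 24u³ - 88u² + 119u - 51 = (u - 7)(u⁴ + 2u³ + 14u² + 34u - 51) + (24u³ - 24u² + 408u - 408)
  u⁴ + 2u³ + 14u² + 34u - 51 = ((1/24)u + 1/8)(24u³ - 24u² + 408u - 408) + (0)
Last nonzero remainder: 24u³ - 24u² + 408u - 408. Dividing through by 24 gives the monic gcd u³ - u² + 17u - 17.

u³ - u² + 17u - 17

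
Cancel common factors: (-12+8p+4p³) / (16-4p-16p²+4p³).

Apply the Euclidean algorithm:
  4p³+8p-12 = (4p³-16p²-4p+16) + (16p²+12p-28)
  4p³-16p²-4p+16 = ((1/4)p-19/16)(16p²+12p-28) + ((69/4)p-69/4)
  16p²+12p-28 = ((64/69)p+112/69)((69/4)p-69/4) + (0)
Last nonzero remainder: (69/4)p-69/4. Dividing through by 69/4 gives the monic gcd p-1.
Cancel p-1 from numerator and denominator to get the reduced form.

(3+p+p²)/(-4-3p+p²)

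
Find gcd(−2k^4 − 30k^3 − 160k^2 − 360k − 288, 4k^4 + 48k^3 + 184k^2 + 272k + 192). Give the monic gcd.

k^2 + 10k + 24

Euclidean algorithm in ℚ[k]:
  −2k^4 − 30k^3 − 160k^2 − 360k − 288 = (−1/2)(4k^4 + 48k^3 + 184k^2 + 272k + 192) + (−6k^3 − 68k^2 − 224k − 192)
  4k^4 + 48k^3 + 184k^2 + 272k + 192 = (−(2/3)k − 4/9)(−6k^3 − 68k^2 − 224k − 192) + ((40/9)k^2 + (400/9)k + 320/3)
  −6k^3 − 68k^2 − 224k − 192 = (−(27/20)k − 9/5)((40/9)k^2 + (400/9)k + 320/3) + (0)
Last nonzero remainder: (40/9)k^2 + (400/9)k + 320/3. Dividing through by 40/9 gives the monic gcd k^2 + 10k + 24.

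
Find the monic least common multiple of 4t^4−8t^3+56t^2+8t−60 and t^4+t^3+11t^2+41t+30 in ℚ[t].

t^5+10t^3+30t^2−11t−30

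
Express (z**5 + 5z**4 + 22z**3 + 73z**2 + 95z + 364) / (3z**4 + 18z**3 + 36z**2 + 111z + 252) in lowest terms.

(z**2 + 2z + 13)/(3z + 9)

Euclidean algorithm in ℚ[z]:
  z**5 + 5z**4 + 22z**3 + 73z**2 + 95z + 364 = ((1/3)z - 1/3)(3z**4 + 18z**3 + 36z**2 + 111z + 252) + (16z**3 + 48z**2 + 48z + 448)
  3z**4 + 18z**3 + 36z**2 + 111z + 252 = ((3/16)z + 9/16)(16z**3 + 48z**2 + 48z + 448) + (0)
Last nonzero remainder: 16z**3 + 48z**2 + 48z + 448. Dividing through by 16 gives the monic gcd z**3 + 3z**2 + 3z + 28.
Cancel z**3 + 3z**2 + 3z + 28 from numerator and denominator to get the reduced form.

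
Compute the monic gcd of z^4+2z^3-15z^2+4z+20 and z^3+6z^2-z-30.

z^2+3z-10

Apply the Euclidean algorithm:
  z^4+2z^3-15z^2+4z+20 = (z-4)(z^3+6z^2-z-30) + (10z^2+30z-100)
  z^3+6z^2-z-30 = ((1/10)z+3/10)(10z^2+30z-100) + (0)
Last nonzero remainder: 10z^2+30z-100. Dividing through by 10 gives the monic gcd z^2+3z-10.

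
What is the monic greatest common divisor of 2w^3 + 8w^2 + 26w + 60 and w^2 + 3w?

Euclidean algorithm in ℚ[w]:
  2w^3 + 8w^2 + 26w + 60 = (2w + 2)(w^2 + 3w) + (20w + 60)
  w^2 + 3w = ((1/20)w)(20w + 60) + (0)
Last nonzero remainder: 20w + 60. Dividing through by 20 gives the monic gcd w + 3.

w + 3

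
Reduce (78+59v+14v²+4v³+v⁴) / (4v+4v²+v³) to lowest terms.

Euclidean algorithm in ℚ[v]:
  v⁴+4v³+14v²+59v+78 = (v)(v³+4v²+4v) + (10v²+59v+78)
  v³+4v²+4v = ((1/10)v−19/100)(10v²+59v+78) + ((741/100)v+741/50)
  10v²+59v+78 = ((1000/741)v+100/19)((741/100)v+741/50) + (0)
Last nonzero remainder: (741/100)v+741/50. Dividing through by 741/100 gives the monic gcd v+2.
Cancel v+2 from numerator and denominator to get the reduced form.

(39+10v+2v²+v³)/(2v+v²)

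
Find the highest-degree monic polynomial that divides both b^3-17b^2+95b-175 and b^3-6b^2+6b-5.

Apply the Euclidean algorithm:
  b^3-17b^2+95b-175 = (b^3-6b^2+6b-5) + (-11b^2+89b-170)
  b^3-6b^2+6b-5 = (-(1/11)b-23/121)(-11b^2+89b-170) + ((903/121)b-4515/121)
  -11b^2+89b-170 = (-(1331/903)b+4114/903)((903/121)b-4515/121) + (0)
Last nonzero remainder: (903/121)b-4515/121. Dividing through by 903/121 gives the monic gcd b-5.

b-5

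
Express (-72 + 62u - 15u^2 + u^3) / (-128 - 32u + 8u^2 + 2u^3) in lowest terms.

(18 - 11u + u^2)/(32 + 16u + 2u^2)

Euclidean algorithm in ℚ[u]:
  u^3 - 15u^2 + 62u - 72 = (1/2)(2u^3 + 8u^2 - 32u - 128) + (-19u^2 + 78u - 8)
  2u^3 + 8u^2 - 32u - 128 = (-(2/19)u - 308/361)(-19u^2 + 78u - 8) + ((12168/361)u - 48672/361)
  -19u^2 + 78u - 8 = (-(6859/12168)u + 361/6084)((12168/361)u - 48672/361) + (0)
Last nonzero remainder: (12168/361)u - 48672/361. Dividing through by 12168/361 gives the monic gcd u - 4.
Cancel u - 4 from numerator and denominator to get the reduced form.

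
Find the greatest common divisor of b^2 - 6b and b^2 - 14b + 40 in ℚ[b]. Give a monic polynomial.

1

Euclidean algorithm in ℚ[b]:
  b^2 - 6b = (b^2 - 14b + 40) + (8b - 40)
  b^2 - 14b + 40 = ((1/8)b - 9/8)(8b - 40) + (-5)
  8b - 40 = (-(8/5)b + 8)(-5) + (0)
The last nonzero remainder is the constant -5, so the polynomials are coprime and gcd = 1.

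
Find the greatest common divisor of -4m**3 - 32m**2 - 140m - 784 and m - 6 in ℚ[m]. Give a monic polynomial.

1

Apply the Euclidean algorithm:
  -4m**3 - 32m**2 - 140m - 784 = (-4m**2 - 56m - 476)(m - 6) + (-3640)
  m - 6 = (-(1/3640)m + 3/1820)(-3640) + (0)
The last nonzero remainder is the constant -3640, so the polynomials are coprime and gcd = 1.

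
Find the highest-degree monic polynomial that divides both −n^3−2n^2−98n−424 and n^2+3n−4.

Euclidean algorithm in ℚ[n]:
  −n^3−2n^2−98n−424 = (−n+1)(n^2+3n−4) + (−105n−420)
  n^2+3n−4 = (−(1/105)n+1/105)(−105n−420) + (0)
Last nonzero remainder: −105n−420. Dividing through by −105 gives the monic gcd n+4.

n+4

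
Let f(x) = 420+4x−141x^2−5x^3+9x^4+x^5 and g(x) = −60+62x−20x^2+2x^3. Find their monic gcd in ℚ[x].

6−5x+x^2

Apply the Euclidean algorithm:
  x^5+9x^4−5x^3−141x^2+4x+420 = ((1/2)x^2+(19/2)x+77)(2x^3−20x^2+62x−60) + (840x^2−4200x+5040)
  2x^3−20x^2+62x−60 = ((1/420)x−1/84)(840x^2−4200x+5040) + (0)
Last nonzero remainder: 840x^2−4200x+5040. Dividing through by 840 gives the monic gcd x^2−5x+6.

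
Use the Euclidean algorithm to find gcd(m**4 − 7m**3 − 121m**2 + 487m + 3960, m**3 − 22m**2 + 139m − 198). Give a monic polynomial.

By polynomial division,
  m**4 − 7m**3 − 121m**2 + 487m + 3960 = (m + 15)(m**3 − 22m**2 + 139m − 198) + (70m**2 − 1400m + 6930)
  m**3 − 22m**2 + 139m − 198 = ((1/70)m − 1/35)(70m**2 − 1400m + 6930) + (0)
Last nonzero remainder: 70m**2 − 1400m + 6930. Dividing through by 70 gives the monic gcd m**2 − 20m + 99.

m**2 − 20m + 99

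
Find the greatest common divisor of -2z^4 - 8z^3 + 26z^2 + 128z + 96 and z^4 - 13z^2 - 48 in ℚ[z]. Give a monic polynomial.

z^2 - 16

Apply the Euclidean algorithm:
  -2z^4 - 8z^3 + 26z^2 + 128z + 96 = (-2)(z^4 - 13z^2 - 48) + (-8z^3 + 128z)
  z^4 - 13z^2 - 48 = (-(1/8)z)(-8z^3 + 128z) + (3z^2 - 48)
  -8z^3 + 128z = (-(8/3)z)(3z^2 - 48) + (0)
Last nonzero remainder: 3z^2 - 48. Dividing through by 3 gives the monic gcd z^2 - 16.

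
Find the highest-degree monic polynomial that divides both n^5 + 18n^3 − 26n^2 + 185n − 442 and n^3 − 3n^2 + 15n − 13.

n^2 − 2n + 13

Apply the Euclidean algorithm:
  n^5 + 18n^3 − 26n^2 + 185n − 442 = (n^2 + 3n + 12)(n^3 − 3n^2 + 15n − 13) + (−22n^2 + 44n − 286)
  n^3 − 3n^2 + 15n − 13 = (−(1/22)n + 1/22)(−22n^2 + 44n − 286) + (0)
Last nonzero remainder: −22n^2 + 44n − 286. Dividing through by −22 gives the monic gcd n^2 − 2n + 13.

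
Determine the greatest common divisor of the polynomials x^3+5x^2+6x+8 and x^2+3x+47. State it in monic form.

1

By polynomial division,
  x^3+5x^2+6x+8 = (x+2)(x^2+3x+47) + (−47x−86)
  x^2+3x+47 = (−(1/47)x−55/2209)(−47x−86) + (99093/2209)
  −47x−86 = (−(103823/99093)x−189974/99093)(99093/2209) + (0)
The last nonzero remainder is the constant 99093/2209, so the polynomials are coprime and gcd = 1.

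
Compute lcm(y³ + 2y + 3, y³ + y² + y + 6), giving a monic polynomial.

y⁴ + 2y³ + 2y² + 7y + 6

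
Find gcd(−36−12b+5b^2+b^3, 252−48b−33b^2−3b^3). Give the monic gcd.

6+b

By polynomial division,
  b^3+5b^2−12b−36 = (−1/3)(−3b^3−33b^2−48b+252) + (−6b^2−28b+48)
  −3b^3−33b^2−48b+252 = ((1/2)b+19/6)(−6b^2−28b+48) + ((50/3)b+100)
  −6b^2−28b+48 = (−(9/25)b+12/25)((50/3)b+100) + (0)
Last nonzero remainder: (50/3)b+100. Dividing through by 50/3 gives the monic gcd b+6.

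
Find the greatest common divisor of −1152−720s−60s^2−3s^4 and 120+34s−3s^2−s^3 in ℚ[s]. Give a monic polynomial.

4+s

By polynomial division,
  −3s^4−60s^2−720s−1152 = (3s−9)(−s^3−3s^2+34s+120) + (−189s^2−774s−72)
  −s^3−3s^2+34s+120 = ((1/189)s−23/3969)(−189s^2−774s−72) + ((13184/441)s+52736/441)
  −189s^2−774s−72 = (−(83349/13184)s−3969/6592)((13184/441)s+52736/441) + (0)
Last nonzero remainder: (13184/441)s+52736/441. Dividing through by 13184/441 gives the monic gcd s+4.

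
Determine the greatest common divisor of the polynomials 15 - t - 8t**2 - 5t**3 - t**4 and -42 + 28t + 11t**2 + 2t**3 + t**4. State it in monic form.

By polynomial division,
  -t**4 - 5t**3 - 8t**2 - t + 15 = (-1)(t**4 + 2t**3 + 11t**2 + 28t - 42) + (-3t**3 + 3t**2 + 27t - 27)
  t**4 + 2t**3 + 11t**2 + 28t - 42 = (-(1/3)t - 1)(-3t**3 + 3t**2 + 27t - 27) + (23t**2 + 46t - 69)
  -3t**3 + 3t**2 + 27t - 27 = (-(3/23)t + 9/23)(23t**2 + 46t - 69) + (0)
Last nonzero remainder: 23t**2 + 46t - 69. Dividing through by 23 gives the monic gcd t**2 + 2t - 3.

-3 + 2t + t**2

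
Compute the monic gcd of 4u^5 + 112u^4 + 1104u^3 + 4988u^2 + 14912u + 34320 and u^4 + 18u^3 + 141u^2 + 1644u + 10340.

Apply the Euclidean algorithm:
  4u^5 + 112u^4 + 1104u^3 + 4988u^2 + 14912u + 34320 = (4u + 40)(u^4 + 18u^3 + 141u^2 + 1644u + 10340) + (−180u^3 − 7228u^2 − 92208u − 379280)
  u^4 + 18u^3 + 141u^2 + 1644u + 10340 = (−(1/180)u + 997/8100)(−180u^3 − 7228u^2 − 92208u − 379280) + ((1049764/2025)u^2 + (7348348/675)u + 23094808/405)
  −180u^3 − 7228u^2 − 92208u − 379280 = (−(91125/262441)u − 1745550/262441)((1049764/2025)u^2 + (7348348/675)u + 23094808/405) + (0)
Last nonzero remainder: (1049764/2025)u^2 + (7348348/675)u + 23094808/405. Dividing through by 1049764/2025 gives the monic gcd u^2 + 21u + 110.

u^2 + 21u + 110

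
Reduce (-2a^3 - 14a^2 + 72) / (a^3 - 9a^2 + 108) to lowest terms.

Euclidean algorithm in ℚ[a]:
  -2a^3 - 14a^2 + 72 = (-2)(a^3 - 9a^2 + 108) + (-32a^2 + 288)
  a^3 - 9a^2 + 108 = (-(1/32)a + 9/32)(-32a^2 + 288) + (9a + 27)
  -32a^2 + 288 = (-(32/9)a + 32/3)(9a + 27) + (0)
Last nonzero remainder: 9a + 27. Dividing through by 9 gives the monic gcd a + 3.
Cancel a + 3 from numerator and denominator to get the reduced form.

(-2a^2 - 8a + 24)/(a^2 - 12a + 36)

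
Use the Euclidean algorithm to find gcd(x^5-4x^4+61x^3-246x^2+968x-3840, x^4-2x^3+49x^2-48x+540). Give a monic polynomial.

x^2-x+30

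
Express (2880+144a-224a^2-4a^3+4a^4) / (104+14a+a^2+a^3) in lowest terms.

(720-144a-20a^2+4a^3)/(26-3a+a^2)

Repeated division with remainder:
  4a^4-4a^3-224a^2+144a+2880 = (4a-8)(a^3+a^2+14a+104) + (-272a^2-160a+3712)
  a^3+a^2+14a+104 = (-(1/272)a-7/4624)(-272a^2-160a+3712) + ((7920/289)a+31680/289)
  -272a^2-160a+3712 = (-(4913/495)a+16762/495)((7920/289)a+31680/289) + (0)
Last nonzero remainder: (7920/289)a+31680/289. Dividing through by 7920/289 gives the monic gcd a+4.
Cancel a+4 from numerator and denominator to get the reduced form.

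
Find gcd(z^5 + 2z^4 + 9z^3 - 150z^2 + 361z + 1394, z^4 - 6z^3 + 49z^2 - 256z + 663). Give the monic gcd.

z^2 - 7z + 17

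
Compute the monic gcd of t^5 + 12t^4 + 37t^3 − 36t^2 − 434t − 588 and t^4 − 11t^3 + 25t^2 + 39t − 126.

Repeated division with remainder:
  t^5 + 12t^4 + 37t^3 − 36t^2 − 434t − 588 = (t + 23)(t^4 − 11t^3 + 25t^2 + 39t − 126) + (265t^3 − 650t^2 − 1205t + 2310)
  t^4 − 11t^3 + 25t^2 + 39t − 126 = ((1/265)t − 453/14045)(265t^3 − 650t^2 − 1205t + 2310) + ((24108/2809)t^2 − (24108/2809)t − 144648/2809)
  265t^3 − 650t^2 − 1205t + 2310 = ((744385/24108)t − 154495/3444)((24108/2809)t^2 − (24108/2809)t − 144648/2809) + (0)
Last nonzero remainder: (24108/2809)t^2 − (24108/2809)t − 144648/2809. Dividing through by 24108/2809 gives the monic gcd t^2 − t − 6.

t^2 − t − 6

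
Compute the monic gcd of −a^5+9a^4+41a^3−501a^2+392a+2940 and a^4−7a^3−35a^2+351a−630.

By polynomial division,
  −a^5+9a^4+41a^3−501a^2+392a+2940 = (−a+2)(a^4−7a^3−35a^2+351a−630) + (20a^3−80a^2−940a+4200)
  a^4−7a^3−35a^2+351a−630 = ((1/20)a−3/20)(20a^3−80a^2−940a+4200) + (0)
Last nonzero remainder: 20a^3−80a^2−940a+4200. Dividing through by 20 gives the monic gcd a^3−4a^2−47a+210.

a^3−4a^2−47a+210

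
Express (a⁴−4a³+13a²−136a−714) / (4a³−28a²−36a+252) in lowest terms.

Repeated division with remainder:
  a⁴−4a³+13a²−136a−714 = ((1/4)a+3/4)(4a³−28a²−36a+252) + (43a²−172a−903)
  4a³−28a²−36a+252 = ((4/43)a−12/43)(43a²−172a−903) + (0)
Last nonzero remainder: 43a²−172a−903. Dividing through by 43 gives the monic gcd a²−4a−21.
Cancel a²−4a−21 from numerator and denominator to get the reduced form.

(a²+34)/(4a−12)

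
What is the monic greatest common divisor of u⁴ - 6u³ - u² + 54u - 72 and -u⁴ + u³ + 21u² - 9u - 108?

Euclidean algorithm in ℚ[u]:
  u⁴ - 6u³ - u² + 54u - 72 = (-1)(-u⁴ + u³ + 21u² - 9u - 108) + (-5u³ + 20u² + 45u - 180)
  -u⁴ + u³ + 21u² - 9u - 108 = ((1/5)u + 3/5)(-5u³ + 20u² + 45u - 180) + (0)
Last nonzero remainder: -5u³ + 20u² + 45u - 180. Dividing through by -5 gives the monic gcd u³ - 4u² - 9u + 36.

u³ - 4u² - 9u + 36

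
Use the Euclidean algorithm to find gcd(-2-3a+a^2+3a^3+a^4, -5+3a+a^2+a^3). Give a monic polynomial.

Apply the Euclidean algorithm:
  a^4+3a^3+a^2-3a-2 = (a+2)(a^3+a^2+3a-5) + (-4a^2-4a+8)
  a^3+a^2+3a-5 = (-(1/4)a)(-4a^2-4a+8) + (5a-5)
  -4a^2-4a+8 = (-(4/5)a-8/5)(5a-5) + (0)
Last nonzero remainder: 5a-5. Dividing through by 5 gives the monic gcd a-1.

-1+a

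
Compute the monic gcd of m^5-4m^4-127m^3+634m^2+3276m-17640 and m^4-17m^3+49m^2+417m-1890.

m^2-13m+42

By polynomial division,
  m^5-4m^4-127m^3+634m^2+3276m-17640 = (m+13)(m^4-17m^3+49m^2+417m-1890) + (45m^3-420m^2-255m+6930)
  m^4-17m^3+49m^2+417m-1890 = ((1/45)m-23/135)(45m^3-420m^2-255m+6930) + (-(152/9)m^2+(1976/9)m-2128/3)
  45m^3-420m^2-255m+6930 = (-(405/152)m-1485/152)(-(152/9)m^2+(1976/9)m-2128/3) + (0)
Last nonzero remainder: -(152/9)m^2+(1976/9)m-2128/3. Dividing through by -152/9 gives the monic gcd m^2-13m+42.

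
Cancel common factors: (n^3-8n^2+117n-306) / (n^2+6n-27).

By polynomial division,
  n^3-8n^2+117n-306 = (n-14)(n^2+6n-27) + (228n-684)
  n^2+6n-27 = ((1/228)n+3/76)(228n-684) + (0)
Last nonzero remainder: 228n-684. Dividing through by 228 gives the monic gcd n-3.
Cancel n-3 from numerator and denominator to get the reduced form.

(n^2-5n+102)/(n+9)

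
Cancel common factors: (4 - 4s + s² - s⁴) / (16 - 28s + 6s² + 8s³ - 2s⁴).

Euclidean algorithm in ℚ[s]:
  -s⁴ + s² - 4s + 4 = (1/2)(-2s⁴ + 8s³ + 6s² - 28s + 16) + (-4s³ - 2s² + 10s - 4)
  -2s⁴ + 8s³ + 6s² - 28s + 16 = ((1/2)s - 9/4)(-4s³ - 2s² + 10s - 4) + (-(7/2)s² - (7/2)s + 7)
  -4s³ - 2s² + 10s - 4 = ((8/7)s - 4/7)(-(7/2)s² - (7/2)s + 7) + (0)
Last nonzero remainder: -(7/2)s² - (7/2)s + 7. Dividing through by -7/2 gives the monic gcd s² + s - 2.
Cancel s² + s - 2 from numerator and denominator to get the reduced form.

(2 - s + s²)/(8 - 10s + 2s²)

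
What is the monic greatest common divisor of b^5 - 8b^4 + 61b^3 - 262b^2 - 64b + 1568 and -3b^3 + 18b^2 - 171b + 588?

b^3 - 6b^2 + 57b - 196

By polynomial division,
  b^5 - 8b^4 + 61b^3 - 262b^2 - 64b + 1568 = (-(1/3)b^2 + (2/3)b + 8/3)(-3b^3 + 18b^2 - 171b + 588) + (0)
Last nonzero remainder: -3b^3 + 18b^2 - 171b + 588. Dividing through by -3 gives the monic gcd b^3 - 6b^2 + 57b - 196.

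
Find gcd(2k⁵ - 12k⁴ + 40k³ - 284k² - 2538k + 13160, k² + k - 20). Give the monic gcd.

Repeated division with remainder:
  2k⁵ - 12k⁴ + 40k³ - 284k² - 2538k + 13160 = (2k³ - 14k² + 94k - 658)(k² + k - 20) + (0)
The last nonzero remainder k² + k - 20 is already monic.

k² + k - 20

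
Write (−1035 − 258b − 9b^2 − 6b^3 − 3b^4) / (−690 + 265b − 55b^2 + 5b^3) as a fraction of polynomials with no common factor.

Apply the Euclidean algorithm:
  −3b^4 − 6b^3 − 9b^2 − 258b − 1035 = (−(3/5)b − 39/5)(5b^3 − 55b^2 + 265b − 690) + (−279b^2 + 1395b − 6417)
  5b^3 − 55b^2 + 265b − 690 = (−(5/279)b + 10/93)(−279b^2 + 1395b − 6417) + (0)
Last nonzero remainder: −279b^2 + 1395b − 6417. Dividing through by −279 gives the monic gcd b^2 − 5b + 23.
Cancel b^2 − 5b + 23 from numerator and denominator to get the reduced form.

(−45 − 21b − 3b^2)/(−30 + 5b)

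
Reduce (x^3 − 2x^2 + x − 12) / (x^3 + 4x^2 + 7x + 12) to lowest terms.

Repeated division with remainder:
  x^3 − 2x^2 + x − 12 = (x^3 + 4x^2 + 7x + 12) + (−6x^2 − 6x − 24)
  x^3 + 4x^2 + 7x + 12 = (−(1/6)x − 1/2)(−6x^2 − 6x − 24) + (0)
Last nonzero remainder: −6x^2 − 6x − 24. Dividing through by −6 gives the monic gcd x^2 + x + 4.
Cancel x^2 + x + 4 from numerator and denominator to get the reduced form.

(x − 3)/(x + 3)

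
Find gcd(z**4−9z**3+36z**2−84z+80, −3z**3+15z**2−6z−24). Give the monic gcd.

z**2−6z+8

By polynomial division,
  z**4−9z**3+36z**2−84z+80 = (−(1/3)z+4/3)(−3z**3+15z**2−6z−24) + (14z**2−84z+112)
  −3z**3+15z**2−6z−24 = (−(3/14)z−3/14)(14z**2−84z+112) + (0)
Last nonzero remainder: 14z**2−84z+112. Dividing through by 14 gives the monic gcd z**2−6z+8.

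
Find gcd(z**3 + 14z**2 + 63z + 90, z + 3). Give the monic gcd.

Apply the Euclidean algorithm:
  z**3 + 14z**2 + 63z + 90 = (z**2 + 11z + 30)(z + 3) + (0)
The last nonzero remainder z + 3 is already monic.

z + 3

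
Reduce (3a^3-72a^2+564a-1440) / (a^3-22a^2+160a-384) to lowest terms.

By polynomial division,
  3a^3-72a^2+564a-1440 = (3)(a^3-22a^2+160a-384) + (-6a^2+84a-288)
  a^3-22a^2+160a-384 = (-(1/6)a+4/3)(-6a^2+84a-288) + (0)
Last nonzero remainder: -6a^2+84a-288. Dividing through by -6 gives the monic gcd a^2-14a+48.
Cancel a^2-14a+48 from numerator and denominator to get the reduced form.

(3a-30)/(a-8)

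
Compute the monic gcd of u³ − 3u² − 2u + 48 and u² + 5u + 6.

Repeated division with remainder:
  u³ − 3u² − 2u + 48 = (u − 8)(u² + 5u + 6) + (32u + 96)
  u² + 5u + 6 = ((1/32)u + 1/16)(32u + 96) + (0)
Last nonzero remainder: 32u + 96. Dividing through by 32 gives the monic gcd u + 3.

u + 3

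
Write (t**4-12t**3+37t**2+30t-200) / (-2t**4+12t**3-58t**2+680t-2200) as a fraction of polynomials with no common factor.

(-t**2+2t+8)/(2t**2+8t+88)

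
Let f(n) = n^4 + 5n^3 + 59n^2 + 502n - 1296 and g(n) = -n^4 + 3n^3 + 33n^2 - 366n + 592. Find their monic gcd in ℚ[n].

By polynomial division,
  n^4 + 5n^3 + 59n^2 + 502n - 1296 = (-1)(-n^4 + 3n^3 + 33n^2 - 366n + 592) + (8n^3 + 92n^2 + 136n - 704)
  -n^4 + 3n^3 + 33n^2 - 366n + 592 = (-(1/8)n + 29/16)(8n^3 + 92n^2 + 136n - 704) + (-(467/4)n^2 - (1401/2)n + 1868)
  8n^3 + 92n^2 + 136n - 704 = (-(32/467)n - 176/467)(-(467/4)n^2 - (1401/2)n + 1868) + (0)
Last nonzero remainder: -(467/4)n^2 - (1401/2)n + 1868. Dividing through by -467/4 gives the monic gcd n^2 + 6n - 16.

n^2 + 6n - 16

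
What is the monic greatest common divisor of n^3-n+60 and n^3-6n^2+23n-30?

Repeated division with remainder:
  n^3-n+60 = (n^3-6n^2+23n-30) + (6n^2-24n+90)
  n^3-6n^2+23n-30 = ((1/6)n-1/3)(6n^2-24n+90) + (0)
Last nonzero remainder: 6n^2-24n+90. Dividing through by 6 gives the monic gcd n^2-4n+15.

n^2-4n+15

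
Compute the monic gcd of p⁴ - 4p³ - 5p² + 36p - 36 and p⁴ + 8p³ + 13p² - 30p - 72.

p² + p - 6

Repeated division with remainder:
  p⁴ - 4p³ - 5p² + 36p - 36 = (p⁴ + 8p³ + 13p² - 30p - 72) + (-12p³ - 18p² + 66p + 36)
  p⁴ + 8p³ + 13p² - 30p - 72 = (-(1/12)p - 13/24)(-12p³ - 18p² + 66p + 36) + ((35/4)p² + (35/4)p - 105/2)
  -12p³ - 18p² + 66p + 36 = (-(48/35)p - 24/35)((35/4)p² + (35/4)p - 105/2) + (0)
Last nonzero remainder: (35/4)p² + (35/4)p - 105/2. Dividing through by 35/4 gives the monic gcd p² + p - 6.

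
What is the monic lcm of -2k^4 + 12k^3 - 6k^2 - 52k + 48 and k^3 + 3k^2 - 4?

k^5 - 4k^4 - 9k^3 + 32k^2 + 28k - 48

Apply the Euclidean algorithm:
  -2k^4 + 12k^3 - 6k^2 - 52k + 48 = (-2k + 18)(k^3 + 3k^2 - 4) + (-60k^2 - 60k + 120)
  k^3 + 3k^2 - 4 = (-(1/60)k - 1/30)(-60k^2 - 60k + 120) + (0)
Last nonzero remainder: -60k^2 - 60k + 120. Dividing through by -60 gives the monic gcd k^2 + k - 2.
Then lcm(f, g) = f·g / gcd(f, g); expanding and making the result monic gives the answer.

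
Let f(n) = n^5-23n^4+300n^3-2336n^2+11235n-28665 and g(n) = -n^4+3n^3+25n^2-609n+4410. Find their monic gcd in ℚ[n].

n^3-13n^2+105n-441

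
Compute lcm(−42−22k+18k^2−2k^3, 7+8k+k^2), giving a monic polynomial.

Repeated division with remainder:
  −2k^3+18k^2−22k−42 = (−2k+34)(k^2+8k+7) + (−280k−280)
  k^2+8k+7 = (−(1/280)k−1/40)(−280k−280) + (0)
Last nonzero remainder: −280k−280. Dividing through by −280 gives the monic gcd k+1.
Then lcm(f, g) = f·g / gcd(f, g); expanding and making the result monic gives the answer.

147+98k−52k^2−2k^3+k^4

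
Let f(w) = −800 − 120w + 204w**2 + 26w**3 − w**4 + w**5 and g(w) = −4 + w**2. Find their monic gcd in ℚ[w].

Euclidean algorithm in ℚ[w]:
  w**5 − w**4 + 26w**3 + 204w**2 − 120w − 800 = (w**3 − w**2 + 30w + 200)(w**2 − 4) + (0)
The last nonzero remainder w**2 − 4 is already monic.

−4 + w**2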